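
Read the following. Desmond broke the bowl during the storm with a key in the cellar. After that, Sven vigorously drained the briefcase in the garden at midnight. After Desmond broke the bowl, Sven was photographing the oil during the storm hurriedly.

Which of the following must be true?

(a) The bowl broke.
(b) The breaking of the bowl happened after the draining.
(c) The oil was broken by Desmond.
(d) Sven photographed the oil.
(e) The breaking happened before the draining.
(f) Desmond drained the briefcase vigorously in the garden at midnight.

(a) Entailed — 'Desmond broke the bowl' is causative; it entails the inchoative 'the bowl broke'.
(b) Not entailed — the narrative places the breaking before the draining, not after.
(c) Not entailed — Desmond broke the bowl, not the oil; the oil belongs to the photographing event.
(d) Not entailed — 'was photographing' is progressive on an accomplishment; it does not entail the completed 'photographed'.
(e) Entailed — the narrative places the breaking before the draining.
(f) Not entailed — the passage has Sven draining the briefcase, not Desmond.

(a), (e)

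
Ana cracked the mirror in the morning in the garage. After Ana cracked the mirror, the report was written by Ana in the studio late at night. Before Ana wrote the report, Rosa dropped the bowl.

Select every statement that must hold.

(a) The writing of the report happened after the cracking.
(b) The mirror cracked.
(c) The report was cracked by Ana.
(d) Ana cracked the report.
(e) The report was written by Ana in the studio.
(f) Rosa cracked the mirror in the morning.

(a) Entailed — the narrative places the cracking before the writing.
(b) Entailed — 'Ana cracked the mirror' is causative; it entails the inchoative 'the mirror cracked'.
(c) Not entailed — Ana cracked the mirror, not the report; the report belongs to the writing event.
(d) Not entailed — Ana cracked the mirror, not the report; the report belongs to the writing event.
(e) Entailed — every conjunct here is already in the original writing event.
(f) Not entailed — the passage has Ana cracking the mirror, not Rosa.

(a), (b), (e)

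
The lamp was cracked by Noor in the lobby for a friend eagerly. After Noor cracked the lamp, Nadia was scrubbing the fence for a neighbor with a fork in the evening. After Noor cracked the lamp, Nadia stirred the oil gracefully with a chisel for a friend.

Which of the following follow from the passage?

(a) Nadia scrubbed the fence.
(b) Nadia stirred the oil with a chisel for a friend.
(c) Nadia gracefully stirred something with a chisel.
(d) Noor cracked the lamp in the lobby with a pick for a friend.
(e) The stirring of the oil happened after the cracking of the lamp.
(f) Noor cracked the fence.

(a) Entailed — 'scrub' is an activity; 'was scrubbing' entails that some scrubbing happened, so 'scrubbed' holds.
(b) Entailed — dropping 'gracefully' leaves a sub-description the original still satisfies.
(c) Entailed — the original entails any weakening of itself; this just drops 'for a friend' and generalizes the patient.
(d) Not entailed — 'with a pick' adds information not in the original event.
(e) Entailed — the narrative places the cracking before the stirring.
(f) Not entailed — Noor cracked the lamp, not the fence; the fence belongs to the scrubbing event.

(a), (b), (c), (e)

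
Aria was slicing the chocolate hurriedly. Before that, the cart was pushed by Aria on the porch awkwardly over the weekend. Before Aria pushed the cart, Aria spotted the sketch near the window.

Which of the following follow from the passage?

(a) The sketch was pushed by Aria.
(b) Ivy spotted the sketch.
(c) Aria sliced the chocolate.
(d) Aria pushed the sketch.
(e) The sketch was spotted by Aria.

(a) Not entailed — Aria pushed the cart, not the sketch; the sketch belongs to the spotting event.
(b) Not entailed — the passage has Aria spotting the sketch, not Ivy.
(c) Not entailed — 'was slicing' is progressive on an accomplishment; it does not entail the completed 'sliced'.
(d) Not entailed — Aria pushed the cart, not the sketch; the sketch belongs to the spotting event.
(e) Entailed — every conjunct here is already in the original spotting event.

(e)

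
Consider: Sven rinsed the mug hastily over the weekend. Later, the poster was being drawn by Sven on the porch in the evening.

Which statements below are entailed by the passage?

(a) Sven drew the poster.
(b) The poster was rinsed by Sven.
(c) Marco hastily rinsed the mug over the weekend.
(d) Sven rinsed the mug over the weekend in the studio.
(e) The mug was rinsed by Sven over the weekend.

(e)

(a) Not entailed — 'was drawing' is progressive on an accomplishment; it does not entail the completed 'drew'.
(b) Not entailed — Sven rinsed the mug, not the poster; the poster belongs to the drawing event.
(c) Not entailed — the passage has Sven rinsing the mug, not Marco.
(d) Not entailed — 'in the studio' adds information not in the original event.
(e) Entailed — every conjunct here is already in the original rinsing event.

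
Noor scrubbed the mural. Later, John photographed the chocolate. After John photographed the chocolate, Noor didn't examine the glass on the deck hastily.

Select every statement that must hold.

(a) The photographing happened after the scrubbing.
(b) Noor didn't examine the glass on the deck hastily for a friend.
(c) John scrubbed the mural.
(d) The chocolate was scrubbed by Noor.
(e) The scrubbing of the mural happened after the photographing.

(a) Entailed — the narrative places the scrubbing before the photographing.
(b) Entailed — under negation, adding a further restriction is entailed: if no such examining event occurred, none occurred for a friend either.
(c) Not entailed — the passage has Noor scrubbing the mural, not John.
(d) Not entailed — Noor scrubbed the mural, not the chocolate; the chocolate belongs to the photographing event.
(e) Not entailed — the narrative places the scrubbing before the photographing, not after.

(a), (b)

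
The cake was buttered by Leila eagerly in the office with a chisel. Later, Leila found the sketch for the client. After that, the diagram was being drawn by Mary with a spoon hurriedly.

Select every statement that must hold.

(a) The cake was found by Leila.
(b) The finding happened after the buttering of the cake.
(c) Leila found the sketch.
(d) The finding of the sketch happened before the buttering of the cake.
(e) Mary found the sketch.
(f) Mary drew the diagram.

(b), (c)

(a) Not entailed — Leila found the sketch, not the cake; the cake belongs to the buttering event.
(b) Entailed — the narrative places the buttering before the finding.
(c) Entailed — the original entails any weakening of itself; this just drops 'for the client'.
(d) Not entailed — the narrative places the buttering before the finding, not after.
(e) Not entailed — the passage has Leila finding the sketch, not Mary.
(f) Not entailed — 'was drawing' is progressive on an accomplishment; it does not entail the completed 'drew'.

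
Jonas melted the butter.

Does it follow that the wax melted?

Nothing is said about any wax; only the butter is affected.

no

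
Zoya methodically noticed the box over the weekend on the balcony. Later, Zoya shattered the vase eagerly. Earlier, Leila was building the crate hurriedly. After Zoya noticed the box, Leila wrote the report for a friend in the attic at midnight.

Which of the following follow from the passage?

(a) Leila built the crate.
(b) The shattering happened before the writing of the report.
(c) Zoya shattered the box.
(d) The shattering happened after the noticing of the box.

(a) Not entailed — 'was building' is progressive on an accomplishment; it does not entail the completed 'built'.
(b) Not entailed — the narrative doesn't order the shattering relative to the writing.
(c) Not entailed — Zoya shattered the vase, not the box; the box belongs to the noticing event.
(d) Entailed — the narrative places the noticing before the shattering.

(d)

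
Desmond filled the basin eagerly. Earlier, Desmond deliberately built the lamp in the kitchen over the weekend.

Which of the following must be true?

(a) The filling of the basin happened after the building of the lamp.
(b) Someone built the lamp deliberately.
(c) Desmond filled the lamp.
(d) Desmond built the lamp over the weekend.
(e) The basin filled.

(a), (b), (d), (e)

(a) Entailed — the narrative places the building before the filling.
(b) Entailed — every conjunct here is already in the original building event.
(c) Not entailed — Desmond filled the basin, not the lamp; the lamp belongs to the building event.
(d) Entailed — the original entails any weakening of itself; this just drops 'deliberately', 'in the kitchen'.
(e) Entailed — 'Desmond filled the basin' is causative; it entails the inchoative 'the basin filled'.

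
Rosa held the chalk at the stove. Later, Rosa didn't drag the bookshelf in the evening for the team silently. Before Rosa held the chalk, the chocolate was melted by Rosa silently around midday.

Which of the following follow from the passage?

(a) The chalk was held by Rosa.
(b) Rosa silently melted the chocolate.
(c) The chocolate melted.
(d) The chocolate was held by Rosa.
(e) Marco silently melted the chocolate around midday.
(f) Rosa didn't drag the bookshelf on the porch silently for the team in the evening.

(a) Entailed — every conjunct here is already in the original holding event.
(b) Entailed — dropping 'around midday' leaves a sub-description the original still satisfies.
(c) Entailed — 'Rosa melted the chocolate' is causative; it entails the inchoative 'the chocolate melted'.
(d) Not entailed — Rosa held the chalk, not the chocolate; the chocolate belongs to the melting event.
(e) Not entailed — the passage has Rosa melting the chocolate, not Marco.
(f) Entailed — under negation, adding a further restriction is entailed: if no such dragging event occurred, none occurred on the porch either.

(a), (b), (c), (f)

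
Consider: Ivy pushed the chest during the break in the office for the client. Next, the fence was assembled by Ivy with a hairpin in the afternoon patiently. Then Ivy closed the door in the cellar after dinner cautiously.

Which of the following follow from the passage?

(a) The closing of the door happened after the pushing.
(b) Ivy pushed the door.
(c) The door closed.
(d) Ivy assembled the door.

(a), (c)

(a) Entailed — the narrative places the pushing before the closing.
(b) Not entailed — Ivy pushed the chest, not the door; the door belongs to the closing event.
(c) Entailed — 'Ivy closed the door' is causative; it entails the inchoative 'the door closed'.
(d) Not entailed — Ivy assembled the fence, not the door; the door belongs to the closing event.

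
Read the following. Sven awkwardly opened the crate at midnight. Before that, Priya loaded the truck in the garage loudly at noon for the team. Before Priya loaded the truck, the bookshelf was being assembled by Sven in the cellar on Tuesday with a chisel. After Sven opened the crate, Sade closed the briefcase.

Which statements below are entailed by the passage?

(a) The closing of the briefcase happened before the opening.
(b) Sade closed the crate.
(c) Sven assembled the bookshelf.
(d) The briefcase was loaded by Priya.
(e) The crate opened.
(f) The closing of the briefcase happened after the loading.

(a) Not entailed — the narrative places the opening before the closing, not after.
(b) Not entailed — Sade closed the briefcase, not the crate; the crate belongs to the opening event.
(c) Not entailed — 'was assembling' is progressive on an accomplishment; it does not entail the completed 'assembled'.
(d) Not entailed — Priya loaded the truck, not the briefcase; the briefcase belongs to the closing event.
(e) Entailed — 'Sven opened the crate' is causative; it entails the inchoative 'the crate opened'.
(f) Entailed — the narrative places the loading before the closing.

(e), (f)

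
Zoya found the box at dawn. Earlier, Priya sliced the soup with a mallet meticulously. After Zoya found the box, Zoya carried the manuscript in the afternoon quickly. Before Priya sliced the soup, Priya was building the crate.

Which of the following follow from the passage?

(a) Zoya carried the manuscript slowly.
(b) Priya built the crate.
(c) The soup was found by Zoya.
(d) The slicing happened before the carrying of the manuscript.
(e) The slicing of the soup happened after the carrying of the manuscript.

(d)

(a) Not entailed — 'slowly' adds a manner not in (and inconsistent with) the original.
(b) Not entailed — 'was building' is progressive on an accomplishment; it does not entail the completed 'built'.
(c) Not entailed — Zoya found the box, not the soup; the soup belongs to the slicing event.
(d) Entailed — the narrative places the slicing before the carrying.
(e) Not entailed — the narrative places the slicing before the carrying, not after.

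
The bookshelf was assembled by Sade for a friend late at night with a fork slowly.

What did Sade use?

a fork

'with a fork' marks the instrument of the assembling event.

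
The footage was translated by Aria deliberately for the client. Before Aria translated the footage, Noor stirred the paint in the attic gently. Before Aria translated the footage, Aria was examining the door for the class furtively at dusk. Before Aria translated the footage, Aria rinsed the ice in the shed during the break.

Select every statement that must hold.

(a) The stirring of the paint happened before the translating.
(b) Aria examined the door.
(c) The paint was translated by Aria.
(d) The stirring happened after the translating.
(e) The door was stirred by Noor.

(a) Entailed — the narrative places the stirring before the translating.
(b) Entailed — 'examine' is an activity; 'was examining' entails that some examining happened, so 'examined' holds.
(c) Not entailed — Aria translated the footage, not the paint; the paint belongs to the stirring event.
(d) Not entailed — the narrative places the stirring before the translating, not after.
(e) Not entailed — Noor stirred the paint, not the door; the door belongs to the examining event.

(a), (b)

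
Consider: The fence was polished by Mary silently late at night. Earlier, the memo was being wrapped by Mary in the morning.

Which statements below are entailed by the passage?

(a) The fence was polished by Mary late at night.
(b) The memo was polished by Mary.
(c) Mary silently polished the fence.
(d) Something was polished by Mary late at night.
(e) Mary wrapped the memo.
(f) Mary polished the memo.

(a), (c), (d)

(a) Entailed — every conjunct here is already in the original polishing event.
(b) Not entailed — Mary polished the fence, not the memo; the memo belongs to the wrapping event.
(c) Entailed — dropping 'late at night' leaves a sub-description the original still satisfies.
(d) Entailed — this follows by dropping conjuncts from the polishing event's description.
(e) Not entailed — 'was wrapping' is progressive on an accomplishment; it does not entail the completed 'wrapped'.
(f) Not entailed — Mary polished the fence, not the memo; the memo belongs to the wrapping event.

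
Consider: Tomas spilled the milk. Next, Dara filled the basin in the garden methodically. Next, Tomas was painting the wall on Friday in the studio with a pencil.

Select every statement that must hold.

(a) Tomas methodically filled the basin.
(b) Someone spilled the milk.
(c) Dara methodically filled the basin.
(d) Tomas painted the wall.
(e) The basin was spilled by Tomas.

(a) Not entailed — the passage has Dara filling the basin, not Tomas.
(b) Entailed — this follows by dropping conjuncts from the spilling event's description.
(c) Entailed — the original entails any weakening of itself; this just drops 'in the garden'.
(d) Not entailed — 'was painting' is progressive on an accomplishment; it does not entail the completed 'painted'.
(e) Not entailed — Tomas spilled the milk, not the basin; the basin belongs to the filling event.

(b), (c)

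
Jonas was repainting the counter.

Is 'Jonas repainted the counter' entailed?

no

'was repainting' is progressive; for an accomplishment like 'repaint the counter', it doesn't entail completion.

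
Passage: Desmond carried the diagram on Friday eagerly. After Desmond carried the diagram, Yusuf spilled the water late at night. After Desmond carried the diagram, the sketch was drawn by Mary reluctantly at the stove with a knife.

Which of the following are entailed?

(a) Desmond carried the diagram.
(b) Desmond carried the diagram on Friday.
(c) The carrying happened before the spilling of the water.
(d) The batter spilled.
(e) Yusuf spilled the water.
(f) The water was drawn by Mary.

(a) Entailed — this follows by dropping conjuncts from the carrying event's description.
(b) Entailed — every conjunct here is already in the original carrying event.
(c) Entailed — the narrative places the carrying before the spilling.
(d) Not entailed — the water is what spilled, not the batter.
(e) Entailed — the original entails any weakening of itself; this just drops 'late at night'.
(f) Not entailed — Mary drew the sketch, not the water; the water belongs to the spilling event.

(a), (b), (c), (e)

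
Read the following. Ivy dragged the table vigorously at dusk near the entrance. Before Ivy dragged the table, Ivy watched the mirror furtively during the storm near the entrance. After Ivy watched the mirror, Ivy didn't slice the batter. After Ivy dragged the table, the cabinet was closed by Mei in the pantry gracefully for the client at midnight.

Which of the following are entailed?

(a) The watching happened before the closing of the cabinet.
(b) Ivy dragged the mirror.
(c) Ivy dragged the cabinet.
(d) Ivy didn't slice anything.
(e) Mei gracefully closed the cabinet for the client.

(a), (e)

(a) Entailed — the narrative places the watching before the closing.
(b) Not entailed — Ivy dragged the table, not the mirror; the mirror belongs to the watching event.
(c) Not entailed — Ivy dragged the table, not the cabinet; the cabinet belongs to the closing event.
(d) Not entailed — the original only denies this specific event; Ivy may have sliced something else.
(e) Entailed — dropping 'at midnight', 'in the pantry' leaves a sub-description the original still satisfies.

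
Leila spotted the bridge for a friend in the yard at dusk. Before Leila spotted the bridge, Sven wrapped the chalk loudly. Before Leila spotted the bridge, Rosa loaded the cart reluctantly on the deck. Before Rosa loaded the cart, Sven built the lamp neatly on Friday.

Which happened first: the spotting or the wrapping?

the wrapping

The connectives place the wrapping before the spotting.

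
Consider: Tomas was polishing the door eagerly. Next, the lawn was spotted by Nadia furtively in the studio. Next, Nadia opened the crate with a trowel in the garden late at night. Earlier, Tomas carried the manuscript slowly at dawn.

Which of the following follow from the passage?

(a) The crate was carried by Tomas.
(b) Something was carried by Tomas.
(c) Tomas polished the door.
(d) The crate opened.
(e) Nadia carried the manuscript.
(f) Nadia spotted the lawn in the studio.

(a) Not entailed — Tomas carried the manuscript, not the crate; the crate belongs to the opening event.
(b) Entailed — every conjunct here is already in the original carrying event.
(c) Entailed — 'polish' is an activity; 'was polishing' entails that some polishing happened, so 'polished' holds.
(d) Entailed — 'Nadia opened the crate' is causative; it entails the inchoative 'the crate opened'.
(e) Not entailed — the passage has Tomas carrying the manuscript, not Nadia.
(f) Entailed — every conjunct here is already in the original spotting event.

(b), (c), (d), (f)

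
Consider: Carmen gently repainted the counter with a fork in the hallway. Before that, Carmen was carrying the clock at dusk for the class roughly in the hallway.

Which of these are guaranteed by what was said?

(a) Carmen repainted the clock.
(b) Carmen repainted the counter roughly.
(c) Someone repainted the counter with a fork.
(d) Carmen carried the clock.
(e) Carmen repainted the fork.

(c), (d)

(a) Not entailed — Carmen repainted the counter, not the clock; the clock belongs to the carrying event.
(b) Not entailed — 'roughly' adds a manner not in (and inconsistent with) the original.
(c) Entailed — dropping 'gently', 'in the hallway' and generalizing the agent leaves a sub-description the original still satisfies.
(d) Entailed — 'carry' is an activity; 'was carrying' entails that some carrying happened, so 'carried' holds.
(e) Not entailed — the fork is the instrument, not what was repainted.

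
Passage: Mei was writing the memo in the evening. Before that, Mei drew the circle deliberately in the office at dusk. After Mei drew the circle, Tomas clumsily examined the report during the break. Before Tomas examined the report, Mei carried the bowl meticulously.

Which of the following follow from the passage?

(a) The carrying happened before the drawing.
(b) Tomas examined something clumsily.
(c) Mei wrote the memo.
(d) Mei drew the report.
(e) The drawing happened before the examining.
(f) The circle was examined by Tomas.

(a) Not entailed — the narrative doesn't order the carrying relative to the drawing.
(b) Entailed — dropping 'during the break' and generalizing the patient leaves a sub-description the original still satisfies.
(c) Not entailed — 'was writing' is progressive on an accomplishment; it does not entail the completed 'wrote'.
(d) Not entailed — Mei drew the circle, not the report; the report belongs to the examining event.
(e) Entailed — the narrative places the drawing before the examining.
(f) Not entailed — Tomas examined the report, not the circle; the circle belongs to the drawing event.

(b), (e)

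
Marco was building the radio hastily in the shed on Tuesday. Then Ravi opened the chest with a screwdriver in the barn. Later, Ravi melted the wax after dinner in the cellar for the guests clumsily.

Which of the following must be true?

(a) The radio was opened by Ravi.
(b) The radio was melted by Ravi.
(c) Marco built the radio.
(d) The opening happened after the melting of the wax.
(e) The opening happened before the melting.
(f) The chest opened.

(a) Not entailed — Ravi opened the chest, not the radio; the radio belongs to the building event.
(b) Not entailed — Ravi melted the wax, not the radio; the radio belongs to the building event.
(c) Not entailed — 'was building' is progressive on an accomplishment; it does not entail the completed 'built'.
(d) Not entailed — the narrative places the opening before the melting, not after.
(e) Entailed — the narrative places the opening before the melting.
(f) Entailed — 'Ravi opened the chest' is causative; it entails the inchoative 'the chest opened'.

(e), (f)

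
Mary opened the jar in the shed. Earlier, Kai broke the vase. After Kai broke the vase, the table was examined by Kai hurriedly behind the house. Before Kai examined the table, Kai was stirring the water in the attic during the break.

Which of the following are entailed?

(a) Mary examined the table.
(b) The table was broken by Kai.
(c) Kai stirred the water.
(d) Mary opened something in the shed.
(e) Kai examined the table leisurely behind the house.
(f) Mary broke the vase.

(c), (d)

(a) Not entailed — the passage has Kai examining the table, not Mary.
(b) Not entailed — Kai broke the vase, not the table; the table belongs to the examining event.
(c) Entailed — 'stir' is an activity; 'was stirring' entails that some stirring happened, so 'stirred' holds.
(d) Entailed — every conjunct here is already in the original opening event.
(e) Not entailed — 'leisurely' adds a manner not in (and inconsistent with) the original.
(f) Not entailed — the passage has Kai breaking the vase, not Mary.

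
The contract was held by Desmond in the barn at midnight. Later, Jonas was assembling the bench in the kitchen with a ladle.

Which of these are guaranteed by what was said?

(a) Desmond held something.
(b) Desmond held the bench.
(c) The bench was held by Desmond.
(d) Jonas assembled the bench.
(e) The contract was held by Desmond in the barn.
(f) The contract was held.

(a), (e), (f)

(a) Entailed — this follows by dropping conjuncts from the holding event's description.
(b) Not entailed — Desmond held the contract, not the bench; the bench belongs to the assembling event.
(c) Not entailed — Desmond held the contract, not the bench; the bench belongs to the assembling event.
(d) Not entailed — 'was assembling' is progressive on an accomplishment; it does not entail the completed 'assembled'.
(e) Entailed — this follows by dropping conjuncts from the holding event's description.
(f) Entailed — the original entails any weakening of itself; this just drops 'at midnight', 'in the barn' and generalizes the agent.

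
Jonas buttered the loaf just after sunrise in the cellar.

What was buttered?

the loaf

'the loaf' marks the patient of the buttering event.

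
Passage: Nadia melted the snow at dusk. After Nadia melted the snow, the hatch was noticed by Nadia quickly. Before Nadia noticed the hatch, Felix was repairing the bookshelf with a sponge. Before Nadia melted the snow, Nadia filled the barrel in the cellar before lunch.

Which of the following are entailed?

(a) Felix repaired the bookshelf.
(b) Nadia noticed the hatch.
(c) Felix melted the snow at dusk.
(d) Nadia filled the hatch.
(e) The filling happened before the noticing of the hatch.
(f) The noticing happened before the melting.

(a) Not entailed — 'was repairing' is progressive on an accomplishment; it does not entail the completed 'repaired'.
(b) Entailed — every conjunct here is already in the original noticing event.
(c) Not entailed — the passage has Nadia melting the snow, not Felix.
(d) Not entailed — Nadia filled the barrel, not the hatch; the hatch belongs to the noticing event.
(e) Entailed — the narrative places the filling before the noticing.
(f) Not entailed — the narrative places the melting before the noticing, not after.

(b), (e)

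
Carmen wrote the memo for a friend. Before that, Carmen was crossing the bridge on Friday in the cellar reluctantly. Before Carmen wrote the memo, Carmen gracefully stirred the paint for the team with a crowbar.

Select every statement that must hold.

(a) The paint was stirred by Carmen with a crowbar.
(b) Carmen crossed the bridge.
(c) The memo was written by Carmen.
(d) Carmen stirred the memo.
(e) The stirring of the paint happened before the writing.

(a), (c), (e)

(a) Entailed — this follows by dropping conjuncts from the stirring event's description.
(b) Not entailed — 'was crossing' is progressive on an accomplishment; it does not entail the completed 'crossed'.
(c) Entailed — every conjunct here is already in the original writing event.
(d) Not entailed — Carmen stirred the paint, not the memo; the memo belongs to the writing event.
(e) Entailed — the narrative places the stirring before the writing.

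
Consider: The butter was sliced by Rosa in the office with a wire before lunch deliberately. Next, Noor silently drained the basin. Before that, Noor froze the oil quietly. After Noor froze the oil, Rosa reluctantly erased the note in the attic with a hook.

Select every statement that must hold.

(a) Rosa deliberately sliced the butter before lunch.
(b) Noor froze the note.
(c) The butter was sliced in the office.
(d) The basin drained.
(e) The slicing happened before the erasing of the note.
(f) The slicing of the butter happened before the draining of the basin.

(a) Entailed — dropping 'with a wire', 'in the office' leaves a sub-description the original still satisfies.
(b) Not entailed — Noor froze the oil, not the note; the note belongs to the erasing event.
(c) Entailed — this follows by dropping conjuncts from the slicing event's description.
(d) Entailed — 'Noor drained the basin' is causative; it entails the inchoative 'the basin drained'.
(e) Not entailed — the narrative doesn't order the slicing relative to the erasing.
(f) Entailed — the narrative places the slicing before the draining.

(a), (c), (d), (f)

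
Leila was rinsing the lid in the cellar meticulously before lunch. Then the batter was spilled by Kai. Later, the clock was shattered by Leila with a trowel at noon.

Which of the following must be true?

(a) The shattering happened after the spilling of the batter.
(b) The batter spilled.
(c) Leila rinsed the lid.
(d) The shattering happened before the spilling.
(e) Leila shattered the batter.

(a) Entailed — the narrative places the spilling before the shattering.
(b) Entailed — 'Kai spilled the batter' is causative; it entails the inchoative 'the batter spilled'.
(c) Entailed — 'rinse' is an activity; 'was rinsing' entails that some rinsing happened, so 'rinsed' holds.
(d) Not entailed — the narrative places the spilling before the shattering, not after.
(e) Not entailed — Leila shattered the clock, not the batter; the batter belongs to the spilling event.

(a), (b), (c)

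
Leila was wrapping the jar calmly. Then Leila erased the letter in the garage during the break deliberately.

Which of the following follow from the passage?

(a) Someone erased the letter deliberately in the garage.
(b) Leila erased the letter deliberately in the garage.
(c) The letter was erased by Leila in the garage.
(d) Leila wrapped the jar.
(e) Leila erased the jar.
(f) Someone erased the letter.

(a) Entailed — dropping 'during the break' and generalizing the agent leaves a sub-description the original still satisfies.
(b) Entailed — this follows by dropping conjuncts from the erasing event's description.
(c) Entailed — this follows by dropping conjuncts from the erasing event's description.
(d) Not entailed — 'was wrapping' is progressive on an accomplishment; it does not entail the completed 'wrapped'.
(e) Not entailed — Leila erased the letter, not the jar; the jar belongs to the wrapping event.
(f) Entailed — the original entails any weakening of itself; this just drops 'during the break', 'in the garage', 'deliberately' and generalizes the agent.

(a), (b), (c), (f)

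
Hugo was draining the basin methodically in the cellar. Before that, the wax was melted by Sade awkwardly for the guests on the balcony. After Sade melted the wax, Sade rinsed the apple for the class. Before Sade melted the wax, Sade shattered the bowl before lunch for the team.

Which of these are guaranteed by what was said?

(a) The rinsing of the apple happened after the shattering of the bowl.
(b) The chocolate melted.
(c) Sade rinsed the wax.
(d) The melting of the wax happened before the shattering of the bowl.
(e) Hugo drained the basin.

(a)

(a) Entailed — the narrative places the shattering before the rinsing.
(b) Not entailed — the wax is what melted, not the chocolate.
(c) Not entailed — Sade rinsed the apple, not the wax; the wax belongs to the melting event.
(d) Not entailed — the narrative places the shattering before the melting, not after.
(e) Not entailed — 'was draining' is progressive on an accomplishment; it does not entail the completed 'drained'.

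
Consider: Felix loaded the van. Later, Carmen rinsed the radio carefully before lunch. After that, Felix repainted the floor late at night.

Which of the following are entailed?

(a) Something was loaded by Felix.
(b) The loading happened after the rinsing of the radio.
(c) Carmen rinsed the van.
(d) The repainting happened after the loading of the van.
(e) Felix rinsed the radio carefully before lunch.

(a) Entailed — every conjunct here is already in the original loading event.
(b) Not entailed — the narrative places the loading before the rinsing, not after.
(c) Not entailed — Carmen rinsed the radio, not the van; the van belongs to the loading event.
(d) Entailed — the narrative places the loading before the repainting.
(e) Not entailed — the passage has Carmen rinsing the radio, not Felix.

(a), (d)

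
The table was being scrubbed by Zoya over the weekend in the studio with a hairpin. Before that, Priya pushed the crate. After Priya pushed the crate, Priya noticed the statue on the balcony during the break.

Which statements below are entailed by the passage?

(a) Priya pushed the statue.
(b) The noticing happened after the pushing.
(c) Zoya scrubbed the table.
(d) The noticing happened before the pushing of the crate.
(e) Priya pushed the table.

(a) Not entailed — Priya pushed the crate, not the statue; the statue belongs to the noticing event.
(b) Entailed — the narrative places the pushing before the noticing.
(c) Entailed — 'scrub' is an activity; 'was scrubbing' entails that some scrubbing happened, so 'scrubbed' holds.
(d) Not entailed — the narrative places the pushing before the noticing, not after.
(e) Not entailed — Priya pushed the crate, not the table; the table belongs to the scrubbing event.

(b), (c)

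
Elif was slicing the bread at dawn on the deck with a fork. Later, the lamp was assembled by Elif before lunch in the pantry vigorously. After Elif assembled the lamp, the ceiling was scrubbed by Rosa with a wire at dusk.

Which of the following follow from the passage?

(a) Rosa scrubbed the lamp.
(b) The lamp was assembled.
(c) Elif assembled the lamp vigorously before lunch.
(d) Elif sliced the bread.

(a) Not entailed — Rosa scrubbed the ceiling, not the lamp; the lamp belongs to the assembling event.
(b) Entailed — dropping 'in the pantry', 'vigorously', 'before lunch' and generalizing the agent leaves a sub-description the original still satisfies.
(c) Entailed — every conjunct here is already in the original assembling event.
(d) Not entailed — 'was slicing' is progressive on an accomplishment; it does not entail the completed 'sliced'.

(b), (c)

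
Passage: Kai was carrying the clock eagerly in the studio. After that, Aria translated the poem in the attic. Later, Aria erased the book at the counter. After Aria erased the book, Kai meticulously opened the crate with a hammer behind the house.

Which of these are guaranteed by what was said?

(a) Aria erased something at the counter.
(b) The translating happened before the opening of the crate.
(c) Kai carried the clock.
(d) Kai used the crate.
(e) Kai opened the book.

(a), (b), (c)

(a) Entailed — generalizing the patient leaves a sub-description the original still satisfies.
(b) Entailed — the narrative places the translating before the opening.
(c) Entailed — 'carry' is an activity; 'was carrying' entails that some carrying happened, so 'carried' holds.
(d) Not entailed — the crate is the patient, not an instrument — Kai used a hammer.
(e) Not entailed — Kai opened the crate, not the book; the book belongs to the erasing event.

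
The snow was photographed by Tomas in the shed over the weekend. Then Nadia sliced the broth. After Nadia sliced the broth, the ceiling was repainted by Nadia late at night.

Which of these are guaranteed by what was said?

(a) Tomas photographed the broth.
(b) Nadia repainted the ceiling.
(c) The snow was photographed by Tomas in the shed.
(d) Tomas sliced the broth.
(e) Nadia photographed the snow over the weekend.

(a) Not entailed — Tomas photographed the snow, not the broth; the broth belongs to the slicing event.
(b) Entailed — every conjunct here is already in the original repainting event.
(c) Entailed — this follows by dropping conjuncts from the photographing event's description.
(d) Not entailed — the passage has Nadia slicing the broth, not Tomas.
(e) Not entailed — the passage has Tomas photographing the snow, not Nadia.

(b), (c)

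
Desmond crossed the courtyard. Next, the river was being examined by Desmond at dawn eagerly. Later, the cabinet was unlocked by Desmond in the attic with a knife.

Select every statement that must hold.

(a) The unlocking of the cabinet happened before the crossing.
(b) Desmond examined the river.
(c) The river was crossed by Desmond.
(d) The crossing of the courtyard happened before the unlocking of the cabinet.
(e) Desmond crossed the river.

(b), (d)

(a) Not entailed — the narrative places the crossing before the unlocking, not after.
(b) Entailed — 'examine' is an activity; 'was examining' entails that some examining happened, so 'examined' holds.
(c) Not entailed — Desmond crossed the courtyard, not the river; the river belongs to the examining event.
(d) Entailed — the narrative places the crossing before the unlocking.
(e) Not entailed — Desmond crossed the courtyard, not the river; the river belongs to the examining event.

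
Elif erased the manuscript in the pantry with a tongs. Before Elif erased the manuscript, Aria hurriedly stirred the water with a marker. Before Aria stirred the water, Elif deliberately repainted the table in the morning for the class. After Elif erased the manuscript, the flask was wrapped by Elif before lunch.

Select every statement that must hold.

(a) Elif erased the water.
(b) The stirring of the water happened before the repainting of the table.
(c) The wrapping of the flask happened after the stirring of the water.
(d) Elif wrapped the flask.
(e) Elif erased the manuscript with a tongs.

(a) Not entailed — Elif erased the manuscript, not the water; the water belongs to the stirring event.
(b) Not entailed — the narrative places the repainting before the stirring, not after.
(c) Entailed — the narrative places the stirring before the wrapping.
(d) Entailed — dropping 'before lunch' leaves a sub-description the original still satisfies.
(e) Entailed — every conjunct here is already in the original erasing event.

(c), (d), (e)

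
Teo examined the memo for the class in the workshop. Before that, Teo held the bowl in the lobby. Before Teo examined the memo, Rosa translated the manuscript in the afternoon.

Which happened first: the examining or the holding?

The connectives place the holding before the examining.

the holding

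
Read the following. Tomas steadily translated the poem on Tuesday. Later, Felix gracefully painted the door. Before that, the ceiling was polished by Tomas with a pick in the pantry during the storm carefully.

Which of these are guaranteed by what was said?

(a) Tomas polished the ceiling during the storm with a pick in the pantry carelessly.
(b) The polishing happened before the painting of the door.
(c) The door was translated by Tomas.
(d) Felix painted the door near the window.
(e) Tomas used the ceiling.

(b)

(a) Not entailed — 'carelessly' adds a manner not in (and inconsistent with) the original.
(b) Entailed — the narrative places the polishing before the painting.
(c) Not entailed — Tomas translated the poem, not the door; the door belongs to the painting event.
(d) Not entailed — 'near the window' adds information not in the original event.
(e) Not entailed — the ceiling is the patient, not an instrument — Tomas used a pick.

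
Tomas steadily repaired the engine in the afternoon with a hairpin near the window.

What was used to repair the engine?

'with a hairpin' marks the instrument of the repairing event.

a hairpin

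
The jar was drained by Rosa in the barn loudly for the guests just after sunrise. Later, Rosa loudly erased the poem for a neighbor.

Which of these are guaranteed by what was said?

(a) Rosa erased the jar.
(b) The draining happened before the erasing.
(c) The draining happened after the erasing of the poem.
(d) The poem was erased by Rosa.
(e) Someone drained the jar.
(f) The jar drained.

(a) Not entailed — Rosa erased the poem, not the jar; the jar belongs to the draining event.
(b) Entailed — the narrative places the draining before the erasing.
(c) Not entailed — the narrative places the draining before the erasing, not after.
(d) Entailed — every conjunct here is already in the original erasing event.
(e) Entailed — the original entails any weakening of itself; this just drops 'for the guests', 'in the barn', 'just after sunrise', 'loudly' and generalizes the agent.
(f) Entailed — 'Rosa drained the jar' is causative; it entails the inchoative 'the jar drained'.

(b), (d), (e), (f)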